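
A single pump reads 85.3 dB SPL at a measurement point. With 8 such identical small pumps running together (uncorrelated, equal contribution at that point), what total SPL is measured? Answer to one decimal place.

94.3 dB SPL

8 equal incoherent sources raise the level by 10·log₁₀(8) = 9.03 dB.
L_total = 85.3 + 9.03 = 94.3 dB SPL.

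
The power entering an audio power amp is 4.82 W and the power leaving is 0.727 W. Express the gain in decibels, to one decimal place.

-8.2 dB

Power is a power quantity, so gain = 10·log₁₀(P_out/P_in).
10·log₁₀(0.727/4.82) = 10·log₁₀(0.1508) = -8.2 dB.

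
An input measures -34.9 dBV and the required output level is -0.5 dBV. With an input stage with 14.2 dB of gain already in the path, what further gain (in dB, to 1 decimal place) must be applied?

20.2 dB

The required make-up gain is the shortfall in the dB sum.
G = -0.5 − (-34.9) − 14.2 = 20.2 dB.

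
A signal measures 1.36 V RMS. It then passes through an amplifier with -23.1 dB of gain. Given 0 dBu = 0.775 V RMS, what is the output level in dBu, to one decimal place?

Input level: 20·log₁₀(1.36/0.775) = 4.88 dBu.
Output: 4.88 − 23.1 = -18.2 dBu.

-18.2 dBu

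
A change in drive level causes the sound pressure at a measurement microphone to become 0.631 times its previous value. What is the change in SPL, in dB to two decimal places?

SPL change from a pressure ratio uses the 20·log₁₀ form:
20·log₁₀(0.631) = -4.00 dB.

-4.00 dB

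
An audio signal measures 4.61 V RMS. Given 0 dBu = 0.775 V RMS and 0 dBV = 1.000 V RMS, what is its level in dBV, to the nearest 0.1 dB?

dBV = 20·log₁₀(V / 1.000 V).
20·log₁₀(4.61/1.000) = +13.3 dBV.

+13.3 dBV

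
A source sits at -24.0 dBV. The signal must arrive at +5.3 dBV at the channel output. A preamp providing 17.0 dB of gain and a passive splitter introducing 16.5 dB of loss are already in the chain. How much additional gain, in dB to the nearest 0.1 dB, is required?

28.8 dB

The required make-up gain is the shortfall in the dB sum.
G = +5.3 − (-24.0) − 17.0 + 16.5 = 28.8 dB.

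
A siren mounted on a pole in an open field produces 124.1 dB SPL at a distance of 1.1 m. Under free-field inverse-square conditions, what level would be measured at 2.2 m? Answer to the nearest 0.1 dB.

118.1 dB SPL

Free-field point source: level drops by 20·log₁₀ of the distance ratio.
ΔL = −20·log₁₀(2.2/1.1) = -6.02 dB, so L₂ = 124.1 + (-6.02) = 118.1 dB SPL.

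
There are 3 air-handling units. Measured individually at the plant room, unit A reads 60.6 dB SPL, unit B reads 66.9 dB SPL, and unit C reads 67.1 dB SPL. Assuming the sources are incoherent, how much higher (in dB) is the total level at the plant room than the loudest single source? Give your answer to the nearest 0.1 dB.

Uncorrelated sources add in intensity (power), not in dB.
L_total = 10·log₁₀(10^(60.6/10) + 10^(66.9/10) + 10^(67.1/10)) = 70.48 dB SPL.
Excess over the loudest (67.1 dB): 70.48 − 67.1 = 3.4 dB.

3.4 dB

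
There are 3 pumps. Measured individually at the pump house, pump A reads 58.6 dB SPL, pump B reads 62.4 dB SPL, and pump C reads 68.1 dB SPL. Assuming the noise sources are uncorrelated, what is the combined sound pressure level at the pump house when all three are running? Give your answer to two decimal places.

Add the sources as powers (linear), then convert back to dB:
L_total = 10·log₁₀(10^(58.6/10) + 10^(62.4/10) + 10^(68.1/10)) = 10·log₁₀(8919000) = 69.50 dB SPL.

69.50 dB SPL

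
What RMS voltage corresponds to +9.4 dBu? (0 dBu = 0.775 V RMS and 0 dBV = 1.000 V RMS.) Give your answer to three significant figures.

2.29 V

V = 0.775 V × 10^(+9.4/20).
= 0.775 × 2.951 = 2.29 V.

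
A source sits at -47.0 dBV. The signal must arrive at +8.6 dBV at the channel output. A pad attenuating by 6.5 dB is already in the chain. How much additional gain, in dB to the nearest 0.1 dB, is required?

The required make-up gain is the shortfall in the dB sum.
G = +8.6 − (-47.0) + 6.5 = 62.1 dB.

62.1 dB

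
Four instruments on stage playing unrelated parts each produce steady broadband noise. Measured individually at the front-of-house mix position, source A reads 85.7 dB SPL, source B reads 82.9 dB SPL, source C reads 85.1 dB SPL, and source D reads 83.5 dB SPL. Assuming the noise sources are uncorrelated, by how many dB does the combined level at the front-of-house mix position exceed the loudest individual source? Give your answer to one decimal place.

4.8 dB

Add the sources as powers (linear), then convert back to dB:
L_total = 10·log₁₀(10^(85.7/10) + 10^(82.9/10) + 10^(85.1/10) + 10^(83.5/10)) = 90.47 dB SPL.
Excess over the loudest (85.7 dB): 90.47 − 85.7 = 4.8 dB.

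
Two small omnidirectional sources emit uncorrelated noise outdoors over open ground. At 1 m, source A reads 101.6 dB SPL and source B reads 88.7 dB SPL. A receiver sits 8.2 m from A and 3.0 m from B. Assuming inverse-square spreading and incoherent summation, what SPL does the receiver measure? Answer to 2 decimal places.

At the listener: L_A = 101.6 − 20·log₁₀(8.2) = 83.324 dB; L_B = 88.7 − 20·log₁₀(3.0) = 79.158 dB.
Combined: 10·log₁₀(10^(83.324/10)+10^(79.158/10)) = 84.73 dB SPL.

84.73 dB SPL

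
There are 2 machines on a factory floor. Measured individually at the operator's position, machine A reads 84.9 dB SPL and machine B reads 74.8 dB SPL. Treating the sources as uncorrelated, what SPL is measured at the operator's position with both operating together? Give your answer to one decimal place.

Uncorrelated sources add in intensity (power), not in dB.
L_total = 10·log₁₀(10^(84.9/10) + 10^(74.8/10)) = 10·log₁₀(339200000) = 85.3 dB SPL.

85.3 dB SPL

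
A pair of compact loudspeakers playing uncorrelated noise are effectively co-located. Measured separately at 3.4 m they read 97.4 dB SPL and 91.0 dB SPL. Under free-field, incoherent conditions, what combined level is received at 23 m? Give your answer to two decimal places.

81.69 dB SPL

Combined at 3.4 m: 10·log₁₀(10^(97.4/10)+10^(91.0/10)) = 98.296 dB SPL.
Then apply −20·log₁₀(23/3.4) = -16.605 dB → 81.69 dB SPL.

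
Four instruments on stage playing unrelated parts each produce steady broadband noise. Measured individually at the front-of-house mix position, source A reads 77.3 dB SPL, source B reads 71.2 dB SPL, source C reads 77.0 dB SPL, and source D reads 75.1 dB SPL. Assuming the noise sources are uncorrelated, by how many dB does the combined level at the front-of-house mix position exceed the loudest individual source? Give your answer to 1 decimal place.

4.4 dB

Uncorrelated sources add in intensity (power), not in dB.
L_total = 10·log₁₀(10^(77.3/10) + 10^(71.2/10) + 10^(77.0/10) + 10^(75.1/10)) = 81.74 dB SPL.
Excess over the loudest (77.3 dB): 81.74 − 77.3 = 4.4 dB.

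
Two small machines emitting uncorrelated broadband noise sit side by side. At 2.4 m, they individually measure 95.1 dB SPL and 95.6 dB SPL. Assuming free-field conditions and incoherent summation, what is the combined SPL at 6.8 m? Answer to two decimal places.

89.32 dB SPL

Combined at 2.4 m: 10·log₁₀(10^(95.1/10)+10^(95.6/10)) = 98.367 dB SPL.
Then apply −20·log₁₀(6.8/2.4) = -9.046 dB → 89.32 dB SPL.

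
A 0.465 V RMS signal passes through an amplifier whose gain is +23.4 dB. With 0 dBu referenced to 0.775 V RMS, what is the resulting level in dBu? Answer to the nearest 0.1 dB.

Input level: 20·log₁₀(0.465/0.775) = -4.44 dBu.
Output: -4.44 + 23.4 = +19.0 dBu.

+19.0 dBu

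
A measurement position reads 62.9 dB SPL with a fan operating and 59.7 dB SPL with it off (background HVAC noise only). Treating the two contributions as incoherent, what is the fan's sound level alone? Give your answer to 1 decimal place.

60.1 dB SPL

Background correction is a power subtraction:
L_src = 10·log₁₀(10^(62.9/10) − 10^(59.7/10)) = 10·log₁₀(1017000) = 60.1 dB SPL.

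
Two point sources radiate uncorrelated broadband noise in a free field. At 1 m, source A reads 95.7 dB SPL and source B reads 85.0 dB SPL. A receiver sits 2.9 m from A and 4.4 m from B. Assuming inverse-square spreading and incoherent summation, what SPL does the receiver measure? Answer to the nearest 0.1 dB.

86.6 dB SPL

At the listener: L_A = 95.7 − 20·log₁₀(2.9) = 86.45 dB; L_B = 85.0 − 20·log₁₀(4.4) = 72.13 dB.
Combined: 10·log₁₀(10^(86.45/10)+10^(72.13/10)) = 86.6 dB SPL.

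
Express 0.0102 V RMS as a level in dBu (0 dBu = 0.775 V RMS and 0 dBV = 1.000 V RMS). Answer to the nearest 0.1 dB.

dBu = 20·log₁₀(V / 0.775 V).
20·log₁₀(0.0102/0.775) = -37.6 dBu.

-37.6 dBu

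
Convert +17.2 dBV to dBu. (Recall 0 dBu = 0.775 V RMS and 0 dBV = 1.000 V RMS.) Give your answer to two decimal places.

+19.41 dBu

The offset between the scales is 20·log₁₀(0.775/1.000) = −2.214 dB.
So dBu = +17.2 + 2.214 = +19.41 dBu.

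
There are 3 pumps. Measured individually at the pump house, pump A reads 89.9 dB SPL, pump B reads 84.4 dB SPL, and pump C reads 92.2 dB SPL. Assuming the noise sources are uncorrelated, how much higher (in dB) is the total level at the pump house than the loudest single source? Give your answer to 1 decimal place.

2.4 dB

Add the sources as powers (linear), then convert back to dB:
L_total = 10·log₁₀(10^(89.9/10) + 10^(84.4/10) + 10^(92.2/10)) = 94.64 dB SPL.
Excess over the loudest (92.2 dB): 94.64 − 92.2 = 2.4 dB.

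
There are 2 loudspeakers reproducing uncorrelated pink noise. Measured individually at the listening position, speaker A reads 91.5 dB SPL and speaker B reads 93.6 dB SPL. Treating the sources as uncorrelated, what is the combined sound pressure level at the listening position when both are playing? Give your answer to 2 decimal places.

Add the sources as powers (linear), then convert back to dB:
L_total = 10·log₁₀(10^(91.5/10) + 10^(93.6/10)) = 10·log₁₀(3703000000) = 95.69 dB SPL.

95.69 dB SPL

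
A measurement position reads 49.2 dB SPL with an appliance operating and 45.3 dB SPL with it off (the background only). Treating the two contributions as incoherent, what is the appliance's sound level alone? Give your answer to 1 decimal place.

46.9 dB SPL

Remove the background by subtracting linear intensities:
L_src = 10·log₁₀(10^(49.2/10) − 10^(45.3/10)) = 10·log₁₀(49290) = 46.9 dB SPL.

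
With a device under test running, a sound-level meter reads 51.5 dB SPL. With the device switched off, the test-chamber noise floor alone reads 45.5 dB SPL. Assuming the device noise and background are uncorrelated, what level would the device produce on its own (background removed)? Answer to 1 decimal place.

50.2 dB SPL

Background correction is a power subtraction:
L_src = 10·log₁₀(10^(51.5/10) − 10^(45.5/10)) = 10·log₁₀(105800) = 50.2 dB SPL.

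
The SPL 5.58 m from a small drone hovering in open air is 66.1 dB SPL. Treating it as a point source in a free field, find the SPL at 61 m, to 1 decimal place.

Free-field point source: level drops by 20·log₁₀ of the distance ratio.
ΔL = −20·log₁₀(61/5.58) = -20.77 dB, so L₂ = 66.1 + (-20.77) = 45.3 dB SPL.

45.3 dB SPL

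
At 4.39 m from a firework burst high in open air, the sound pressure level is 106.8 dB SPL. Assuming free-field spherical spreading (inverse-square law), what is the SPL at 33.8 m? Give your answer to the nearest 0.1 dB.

Free-field point source: level drops by 20·log₁₀ of the distance ratio.
ΔL = −20·log₁₀(33.8/4.39) = -17.73 dB, so L₂ = 106.8 + (-17.73) = 89.1 dB SPL.

89.1 dB SPL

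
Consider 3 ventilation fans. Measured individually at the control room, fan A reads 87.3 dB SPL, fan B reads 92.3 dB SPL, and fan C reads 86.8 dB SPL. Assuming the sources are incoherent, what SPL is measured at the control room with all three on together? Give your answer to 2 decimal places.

Add the sources as powers (linear), then convert back to dB:
L_total = 10·log₁₀(10^(87.3/10) + 10^(92.3/10) + 10^(86.8/10)) = 10·log₁₀(2714000000) = 94.34 dB SPL.

94.34 dB SPL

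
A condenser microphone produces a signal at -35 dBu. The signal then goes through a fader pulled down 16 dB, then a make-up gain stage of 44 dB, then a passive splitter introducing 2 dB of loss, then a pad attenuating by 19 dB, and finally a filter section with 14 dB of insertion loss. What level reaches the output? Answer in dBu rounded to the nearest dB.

-42 dBu

In dB, series stages simply add:
-35 − 16 + 44 − 2 − 19 − 14 = -42 dBu.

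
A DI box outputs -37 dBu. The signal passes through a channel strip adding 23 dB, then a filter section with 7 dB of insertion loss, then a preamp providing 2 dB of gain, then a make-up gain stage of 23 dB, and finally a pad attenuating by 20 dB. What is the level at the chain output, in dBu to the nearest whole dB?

-16 dBu

Cascaded gains and losses add directly in dB.
-37 + 23 − 7 + 2 + 23 − 20 = -16 dBu.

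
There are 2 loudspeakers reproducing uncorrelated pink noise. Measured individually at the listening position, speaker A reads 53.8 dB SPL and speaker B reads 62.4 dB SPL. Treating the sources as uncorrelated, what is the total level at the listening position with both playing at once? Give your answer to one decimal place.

Uncorrelated sources add in intensity (power), not in dB.
L_total = 10·log₁₀(10^(53.8/10) + 10^(62.4/10)) = 10·log₁₀(1978000) = 63.0 dB SPL.

63.0 dB SPL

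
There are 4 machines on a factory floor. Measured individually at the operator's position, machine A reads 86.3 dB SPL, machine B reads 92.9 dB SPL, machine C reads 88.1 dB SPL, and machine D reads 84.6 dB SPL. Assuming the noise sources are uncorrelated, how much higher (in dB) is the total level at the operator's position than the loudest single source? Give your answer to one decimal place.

2.3 dB

Incoherent sources sum as intensities:
L_total = 10·log₁₀(10^(86.3/10) + 10^(92.9/10) + 10^(88.1/10) + 10^(84.6/10)) = 95.20 dB SPL.
Excess over the loudest (92.9 dB): 95.20 − 92.9 = 2.3 dB.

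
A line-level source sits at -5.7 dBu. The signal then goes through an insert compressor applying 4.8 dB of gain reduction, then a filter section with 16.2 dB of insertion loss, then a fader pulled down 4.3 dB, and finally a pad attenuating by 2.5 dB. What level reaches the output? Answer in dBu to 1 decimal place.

-33.5 dBu

Gain stages sum in dB:
-5.7 − 4.8 − 16.2 − 4.3 − 2.5 = -33.5 dBu.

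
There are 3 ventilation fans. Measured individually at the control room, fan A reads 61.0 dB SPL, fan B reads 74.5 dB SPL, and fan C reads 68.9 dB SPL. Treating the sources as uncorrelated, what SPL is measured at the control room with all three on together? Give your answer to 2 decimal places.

75.71 dB SPL

Uncorrelated sources add in intensity (power), not in dB.
L_total = 10·log₁₀(10^(61.0/10) + 10^(74.5/10) + 10^(68.9/10)) = 10·log₁₀(37210000) = 75.71 dB SPL.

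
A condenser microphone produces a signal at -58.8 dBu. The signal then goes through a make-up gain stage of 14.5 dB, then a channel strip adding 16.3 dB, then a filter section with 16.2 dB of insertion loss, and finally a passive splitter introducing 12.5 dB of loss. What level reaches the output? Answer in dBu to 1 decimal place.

Gain stages sum in dB:
-58.8 + 14.5 + 16.3 − 16.2 − 12.5 = -56.7 dBu.

-56.7 dBu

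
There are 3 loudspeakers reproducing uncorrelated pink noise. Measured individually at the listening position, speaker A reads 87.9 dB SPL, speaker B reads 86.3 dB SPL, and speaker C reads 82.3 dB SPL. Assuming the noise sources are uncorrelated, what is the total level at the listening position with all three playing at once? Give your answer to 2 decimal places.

Add the sources as powers (linear), then convert back to dB:
L_total = 10·log₁₀(10^(87.9/10) + 10^(86.3/10) + 10^(82.3/10)) = 10·log₁₀(1213000000) = 90.84 dB SPL.

90.84 dB SPL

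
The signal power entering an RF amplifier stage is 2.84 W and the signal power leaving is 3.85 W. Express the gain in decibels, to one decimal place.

1.3 dB

Power ratio → dB uses the 10·log₁₀ form:
10·log₁₀(3.85/2.84) = 10·log₁₀(1.356) = 1.3 dB.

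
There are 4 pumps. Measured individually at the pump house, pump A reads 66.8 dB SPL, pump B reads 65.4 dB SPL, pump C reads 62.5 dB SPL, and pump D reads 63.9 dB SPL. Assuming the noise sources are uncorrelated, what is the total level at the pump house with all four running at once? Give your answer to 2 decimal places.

Uncorrelated sources add in intensity (power), not in dB.
L_total = 10·log₁₀(10^(66.8/10) + 10^(65.4/10) + 10^(62.5/10) + 10^(63.9/10)) = 10·log₁₀(12490000) = 70.96 dB SPL.

70.96 dB SPL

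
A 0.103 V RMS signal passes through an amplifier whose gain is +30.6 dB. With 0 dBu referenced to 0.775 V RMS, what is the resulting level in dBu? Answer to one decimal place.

+13.1 dBu

Input level: 20·log₁₀(0.103/0.775) = -17.53 dBu.
Output: -17.53 + 30.6 = +13.1 dBu.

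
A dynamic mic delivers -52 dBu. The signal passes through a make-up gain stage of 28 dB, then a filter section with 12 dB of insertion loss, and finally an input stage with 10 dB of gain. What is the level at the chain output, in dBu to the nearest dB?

Gain stages sum in dB:
-52 + 28 − 12 + 10 = -26 dBu.

-26 dBu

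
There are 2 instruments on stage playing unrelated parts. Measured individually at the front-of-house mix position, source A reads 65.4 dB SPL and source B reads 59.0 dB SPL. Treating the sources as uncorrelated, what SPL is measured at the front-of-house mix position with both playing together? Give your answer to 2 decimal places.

Uncorrelated sources add in intensity (power), not in dB.
L_total = 10·log₁₀(10^(65.4/10) + 10^(59.0/10)) = 10·log₁₀(4262000) = 66.30 dB SPL.

66.30 dB SPL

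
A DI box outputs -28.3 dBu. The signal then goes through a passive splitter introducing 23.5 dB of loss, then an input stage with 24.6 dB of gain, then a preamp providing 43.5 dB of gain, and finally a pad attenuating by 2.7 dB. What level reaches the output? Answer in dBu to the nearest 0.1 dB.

In dB, series stages simply add:
-28.3 − 23.5 + 24.6 + 43.5 − 2.7 = +13.6 dBu.

+13.6 dBu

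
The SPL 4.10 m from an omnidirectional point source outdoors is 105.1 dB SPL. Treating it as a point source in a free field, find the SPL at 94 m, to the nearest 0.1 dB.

77.9 dB SPL

Inverse-square spreading gives ΔL = −20·log₁₀(d₂/d₁).
ΔL = −20·log₁₀(94/4.10) = -27.21 dB, so L₂ = 105.1 + (-27.21) = 77.9 dB SPL.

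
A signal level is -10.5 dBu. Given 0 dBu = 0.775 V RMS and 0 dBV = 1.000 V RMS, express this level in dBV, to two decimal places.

The offset between the scales is 20·log₁₀(0.775/1.000) = −2.214 dB.
So dBV = -10.5 − 2.214 = -12.71 dBV.

-12.71 dBV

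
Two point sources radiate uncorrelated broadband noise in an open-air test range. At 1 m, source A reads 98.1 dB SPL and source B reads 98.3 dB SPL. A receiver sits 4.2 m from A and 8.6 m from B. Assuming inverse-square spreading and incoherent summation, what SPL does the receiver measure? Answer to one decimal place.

At the listener: L_A = 98.1 − 20·log₁₀(4.2) = 85.64 dB; L_B = 98.3 − 20·log₁₀(8.6) = 79.61 dB.
Combined: 10·log₁₀(10^(85.64/10)+10^(79.61/10)) = 86.6 dB SPL.

86.6 dB SPL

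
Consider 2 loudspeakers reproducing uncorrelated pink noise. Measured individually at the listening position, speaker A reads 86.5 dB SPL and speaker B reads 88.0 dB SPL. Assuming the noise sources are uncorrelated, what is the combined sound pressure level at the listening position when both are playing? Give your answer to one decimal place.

Add the sources as powers (linear), then convert back to dB:
L_total = 10·log₁₀(10^(86.5/10) + 10^(88.0/10)) = 10·log₁₀(1078000000) = 90.3 dB SPL.

90.3 dB SPL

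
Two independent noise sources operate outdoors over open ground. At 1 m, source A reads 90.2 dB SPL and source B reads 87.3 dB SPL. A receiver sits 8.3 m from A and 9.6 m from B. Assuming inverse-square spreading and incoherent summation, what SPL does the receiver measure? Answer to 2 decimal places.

73.23 dB SPL

At the listener: L_A = 90.2 − 20·log₁₀(8.3) = 71.818 dB; L_B = 87.3 − 20·log₁₀(9.6) = 67.655 dB.
Combined: 10·log₁₀(10^(71.818/10)+10^(67.655/10)) = 73.23 dB SPL.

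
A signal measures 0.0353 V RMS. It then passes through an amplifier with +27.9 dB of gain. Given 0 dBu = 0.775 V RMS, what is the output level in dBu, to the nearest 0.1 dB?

+1.1 dBu

Input level: 20·log₁₀(0.0353/0.775) = -26.83 dBu.
Output: -26.83 + 27.9 = +1.1 dBu.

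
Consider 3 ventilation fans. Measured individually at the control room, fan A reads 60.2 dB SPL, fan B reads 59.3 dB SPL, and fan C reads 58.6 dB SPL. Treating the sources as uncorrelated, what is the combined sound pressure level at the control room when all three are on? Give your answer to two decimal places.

64.19 dB SPL

Incoherent sources sum as intensities:
L_total = 10·log₁₀(10^(60.2/10) + 10^(59.3/10) + 10^(58.6/10)) = 10·log₁₀(2623000) = 64.19 dB SPL.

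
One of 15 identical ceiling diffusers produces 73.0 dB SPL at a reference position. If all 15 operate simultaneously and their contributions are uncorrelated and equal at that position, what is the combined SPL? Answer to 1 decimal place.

84.8 dB SPL

15 equal incoherent sources raise the level by 10·log₁₀(15) = 11.76 dB.
L_total = 73.0 + 11.76 = 84.8 dB SPL.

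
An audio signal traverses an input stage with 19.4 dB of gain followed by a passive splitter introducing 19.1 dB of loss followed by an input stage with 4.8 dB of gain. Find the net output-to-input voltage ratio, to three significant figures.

Net gain = 19.4 + (−19.1) + 4.8 = 5.1 dB.
Voltage ratio = 10^(5.1/20) = 1.80.

1.80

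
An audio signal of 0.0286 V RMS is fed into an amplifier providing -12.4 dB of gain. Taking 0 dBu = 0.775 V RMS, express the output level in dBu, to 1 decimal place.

Input level: 20·log₁₀(0.0286/0.775) = -28.66 dBu.
Output: -28.66 − 12.4 = -41.1 dBu.

-41.1 dBu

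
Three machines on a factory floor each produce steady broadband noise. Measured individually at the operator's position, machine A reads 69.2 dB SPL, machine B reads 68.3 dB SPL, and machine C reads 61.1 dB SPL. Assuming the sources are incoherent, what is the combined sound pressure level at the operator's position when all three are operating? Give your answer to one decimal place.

Incoherent sources sum as intensities:
L_total = 10·log₁₀(10^(69.2/10) + 10^(68.3/10) + 10^(61.1/10)) = 10·log₁₀(16370000) = 72.1 dB SPL.

72.1 dB SPL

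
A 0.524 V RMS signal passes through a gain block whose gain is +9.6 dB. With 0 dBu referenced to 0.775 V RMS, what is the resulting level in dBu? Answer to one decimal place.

+6.2 dBu

Input level: 20·log₁₀(0.524/0.775) = -3.40 dBu.
Output: -3.40 + 9.6 = +6.2 dBu.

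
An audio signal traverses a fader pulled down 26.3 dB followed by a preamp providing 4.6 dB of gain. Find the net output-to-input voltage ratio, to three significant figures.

Net gain = (−26.3) + 4.6 = -21.7 dB.
Voltage ratio = 10^(-21.7/20) = 0.0822.

0.0822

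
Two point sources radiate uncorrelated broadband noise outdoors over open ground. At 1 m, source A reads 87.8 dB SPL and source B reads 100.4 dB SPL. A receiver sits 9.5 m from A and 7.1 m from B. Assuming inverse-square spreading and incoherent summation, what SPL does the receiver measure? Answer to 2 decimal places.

83.51 dB SPL

At the listener: L_A = 87.8 − 20·log₁₀(9.5) = 68.246 dB; L_B = 100.4 − 20·log₁₀(7.1) = 83.375 dB.
Combined: 10·log₁₀(10^(68.246/10)+10^(83.375/10)) = 83.51 dB SPL.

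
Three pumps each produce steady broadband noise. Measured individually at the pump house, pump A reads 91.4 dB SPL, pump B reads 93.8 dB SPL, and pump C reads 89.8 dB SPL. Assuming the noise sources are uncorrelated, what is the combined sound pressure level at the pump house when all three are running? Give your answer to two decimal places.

96.75 dB SPL

Uncorrelated sources add in intensity (power), not in dB.
L_total = 10·log₁₀(10^(91.4/10) + 10^(93.8/10) + 10^(89.8/10)) = 10·log₁₀(4734000000) = 96.75 dB SPL.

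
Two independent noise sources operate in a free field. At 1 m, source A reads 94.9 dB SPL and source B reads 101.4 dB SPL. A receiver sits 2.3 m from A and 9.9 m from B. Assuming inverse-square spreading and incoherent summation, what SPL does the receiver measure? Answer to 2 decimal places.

At the listener: L_A = 94.9 − 20·log₁₀(2.3) = 87.665 dB; L_B = 101.4 − 20·log₁₀(9.9) = 81.487 dB.
Combined: 10·log₁₀(10^(87.665/10)+10^(81.487/10)) = 88.60 dB SPL.

88.60 dB SPL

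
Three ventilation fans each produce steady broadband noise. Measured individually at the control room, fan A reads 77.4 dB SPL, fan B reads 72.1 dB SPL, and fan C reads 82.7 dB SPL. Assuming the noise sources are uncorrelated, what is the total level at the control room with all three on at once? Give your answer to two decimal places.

Incoherent sources sum as intensities:
L_total = 10·log₁₀(10^(77.4/10) + 10^(72.1/10) + 10^(82.7/10)) = 10·log₁₀(257400000) = 84.11 dB SPL.

84.11 dB SPL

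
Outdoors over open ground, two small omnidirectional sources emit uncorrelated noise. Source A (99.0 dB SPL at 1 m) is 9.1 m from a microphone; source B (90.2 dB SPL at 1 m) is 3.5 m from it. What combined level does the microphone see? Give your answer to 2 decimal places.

82.59 dB SPL

At the listener: L_A = 99.0 − 20·log₁₀(9.1) = 79.819 dB; L_B = 90.2 − 20·log₁₀(3.5) = 79.319 dB.
Combined: 10·log₁₀(10^(79.819/10)+10^(79.319/10)) = 82.59 dB SPL.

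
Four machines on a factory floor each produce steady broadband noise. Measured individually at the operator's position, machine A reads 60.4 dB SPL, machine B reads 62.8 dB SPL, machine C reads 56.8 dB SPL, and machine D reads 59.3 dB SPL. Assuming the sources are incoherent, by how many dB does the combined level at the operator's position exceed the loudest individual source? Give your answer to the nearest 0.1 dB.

3.6 dB

Add the sources as powers (linear), then convert back to dB:
L_total = 10·log₁₀(10^(60.4/10) + 10^(62.8/10) + 10^(56.8/10) + 10^(59.3/10)) = 66.37 dB SPL.
Excess over the loudest (62.8 dB): 66.37 − 62.8 = 3.6 dB.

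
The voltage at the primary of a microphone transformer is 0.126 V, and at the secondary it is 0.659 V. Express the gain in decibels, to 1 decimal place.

14.4 dB

For a voltage ratio, dB = 20·log₁₀(V₂/V₁).
20·log₁₀(0.659/0.126) = 20·log₁₀(5.230) = 14.4 dB.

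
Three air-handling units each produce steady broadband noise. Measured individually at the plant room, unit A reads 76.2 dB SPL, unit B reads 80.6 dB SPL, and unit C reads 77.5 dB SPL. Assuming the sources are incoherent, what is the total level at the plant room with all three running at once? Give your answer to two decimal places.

83.28 dB SPL

Incoherent sources sum as intensities:
L_total = 10·log₁₀(10^(76.2/10) + 10^(80.6/10) + 10^(77.5/10)) = 10·log₁₀(212700000) = 83.28 dB SPL.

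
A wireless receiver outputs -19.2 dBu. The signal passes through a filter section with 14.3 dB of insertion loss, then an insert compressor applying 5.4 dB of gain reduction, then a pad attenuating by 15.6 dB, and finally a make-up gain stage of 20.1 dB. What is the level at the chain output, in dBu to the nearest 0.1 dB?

-34.4 dBu

Cascaded gains and losses add directly in dB.
-19.2 − 14.3 − 5.4 − 15.6 + 20.1 = -34.4 dBu.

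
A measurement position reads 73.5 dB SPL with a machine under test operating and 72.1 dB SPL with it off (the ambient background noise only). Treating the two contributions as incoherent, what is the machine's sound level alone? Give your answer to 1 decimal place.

67.9 dB SPL

Background correction is a power subtraction:
L_src = 10·log₁₀(10^(73.5/10) − 10^(72.1/10)) = 10·log₁₀(6169000) = 67.9 dB SPL.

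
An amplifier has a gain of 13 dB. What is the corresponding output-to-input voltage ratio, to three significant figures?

4.47

Voltage ratio = 10^(dB/20).
10^(13/20) = 10^(0.6500) = 4.47.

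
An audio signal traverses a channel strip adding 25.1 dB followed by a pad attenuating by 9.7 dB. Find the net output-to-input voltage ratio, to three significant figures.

5.89

Net gain = 25.1 + (−9.7) = 15.4 dB.
Voltage ratio = 10^(15.4/20) = 5.89.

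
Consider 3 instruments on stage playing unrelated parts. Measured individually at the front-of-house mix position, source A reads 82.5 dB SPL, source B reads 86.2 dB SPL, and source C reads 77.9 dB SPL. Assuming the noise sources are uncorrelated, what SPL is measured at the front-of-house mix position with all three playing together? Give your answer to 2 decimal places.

88.17 dB SPL

Uncorrelated sources add in intensity (power), not in dB.
L_total = 10·log₁₀(10^(82.5/10) + 10^(86.2/10) + 10^(77.9/10)) = 10·log₁₀(656400000) = 88.17 dB SPL.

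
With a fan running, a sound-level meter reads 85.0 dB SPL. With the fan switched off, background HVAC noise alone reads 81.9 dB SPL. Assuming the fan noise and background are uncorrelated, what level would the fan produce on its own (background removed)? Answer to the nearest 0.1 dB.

Remove the background by subtracting linear intensities:
L_src = 10·log₁₀(10^(85.0/10) − 10^(81.9/10)) = 10·log₁₀(161300000) = 82.1 dB SPL.

82.1 dB SPL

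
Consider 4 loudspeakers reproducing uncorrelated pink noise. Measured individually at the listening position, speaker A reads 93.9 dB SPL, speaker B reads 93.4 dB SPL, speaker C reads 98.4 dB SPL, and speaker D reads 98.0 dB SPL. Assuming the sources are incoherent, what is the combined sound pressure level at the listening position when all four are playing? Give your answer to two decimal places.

102.52 dB SPL

Add the sources as powers (linear), then convert back to dB:
L_total = 10·log₁₀(10^(93.9/10) + 10^(93.4/10) + 10^(98.4/10) + 10^(98.0/10)) = 10·log₁₀(17870000000) = 102.52 dB SPL.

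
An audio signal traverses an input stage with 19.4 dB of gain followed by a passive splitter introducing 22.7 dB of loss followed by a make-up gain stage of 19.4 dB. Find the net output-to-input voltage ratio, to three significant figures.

6.38

Net gain = 19.4 + (−22.7) + 19.4 = 16.1 dB.
Voltage ratio = 10^(16.1/20) = 6.38.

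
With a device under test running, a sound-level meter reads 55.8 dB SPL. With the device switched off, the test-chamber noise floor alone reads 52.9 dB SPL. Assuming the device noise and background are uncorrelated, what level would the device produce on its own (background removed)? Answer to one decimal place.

Subtract intensities: L_src = 10·log₁₀(10^(L_total/10) − 10^(L_bg/10)).
L_src = 10·log₁₀(10^(55.8/10) − 10^(52.9/10)) = 10·log₁₀(185200) = 52.7 dB SPL.

52.7 dB SPL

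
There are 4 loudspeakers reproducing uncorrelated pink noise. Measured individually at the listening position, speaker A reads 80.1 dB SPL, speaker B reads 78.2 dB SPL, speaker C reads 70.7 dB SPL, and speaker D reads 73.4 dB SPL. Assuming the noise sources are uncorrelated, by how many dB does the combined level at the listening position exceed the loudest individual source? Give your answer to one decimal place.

3.0 dB

Uncorrelated sources add in intensity (power), not in dB.
L_total = 10·log₁₀(10^(80.1/10) + 10^(78.2/10) + 10^(70.7/10) + 10^(73.4/10)) = 83.05 dB SPL.
Excess over the loudest (80.1 dB): 83.05 − 80.1 = 3.0 dB.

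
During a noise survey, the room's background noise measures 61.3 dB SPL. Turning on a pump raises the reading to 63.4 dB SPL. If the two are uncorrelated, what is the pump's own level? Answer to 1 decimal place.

59.2 dB SPL

Remove the background by subtracting linear intensities:
L_src = 10·log₁₀(10^(63.4/10) − 10^(61.3/10)) = 10·log₁₀(838800) = 59.2 dB SPL.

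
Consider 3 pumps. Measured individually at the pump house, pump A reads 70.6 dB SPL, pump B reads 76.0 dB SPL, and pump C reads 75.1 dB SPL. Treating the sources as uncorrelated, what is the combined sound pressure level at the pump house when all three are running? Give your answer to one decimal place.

79.2 dB SPL

Uncorrelated sources add in intensity (power), not in dB.
L_total = 10·log₁₀(10^(70.6/10) + 10^(76.0/10) + 10^(75.1/10)) = 10·log₁₀(83650000) = 79.2 dB SPL.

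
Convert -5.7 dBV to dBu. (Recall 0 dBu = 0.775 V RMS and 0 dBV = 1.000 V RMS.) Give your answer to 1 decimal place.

The offset between the scales is 20·log₁₀(0.775/1.000) = −2.214 dB.
So dBu = -5.7 + 2.214 = -3.5 dBu.

-3.5 dBu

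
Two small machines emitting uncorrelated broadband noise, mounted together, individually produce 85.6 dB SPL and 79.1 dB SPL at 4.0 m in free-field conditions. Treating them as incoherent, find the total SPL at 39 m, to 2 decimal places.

66.70 dB SPL

Combined at 4.0 m: 10·log₁₀(10^(85.6/10)+10^(79.1/10)) = 86.477 dB SPL.
Then apply −20·log₁₀(39/4.0) = -19.780 dB → 66.70 dB SPL.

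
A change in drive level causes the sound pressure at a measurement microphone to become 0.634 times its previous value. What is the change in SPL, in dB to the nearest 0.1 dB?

Sound pressure is an amplitude quantity: ΔL = 20·log₁₀(p₂/p₁).
20·log₁₀(0.634) = -4.0 dB.

-4.0 dB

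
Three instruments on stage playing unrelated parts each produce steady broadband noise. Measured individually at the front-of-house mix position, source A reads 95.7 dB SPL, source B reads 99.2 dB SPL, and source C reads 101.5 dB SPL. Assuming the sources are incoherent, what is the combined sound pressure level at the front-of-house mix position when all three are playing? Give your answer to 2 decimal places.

104.18 dB SPL

Add the sources as powers (linear), then convert back to dB:
L_total = 10·log₁₀(10^(95.7/10) + 10^(99.2/10) + 10^(101.5/10)) = 10·log₁₀(26158000000) = 104.18 dB SPL.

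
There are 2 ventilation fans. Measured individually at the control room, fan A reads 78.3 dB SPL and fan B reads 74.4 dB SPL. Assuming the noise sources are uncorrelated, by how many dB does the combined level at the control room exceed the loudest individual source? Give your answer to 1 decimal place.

Incoherent sources sum as intensities:
L_total = 10·log₁₀(10^(78.3/10) + 10^(74.4/10)) = 79.78 dB SPL.
Excess over the loudest (78.3 dB): 79.78 − 78.3 = 1.5 dB.

1.5 dB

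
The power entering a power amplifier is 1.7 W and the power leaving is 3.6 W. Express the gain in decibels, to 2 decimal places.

For a power ratio, dB = 10·log₁₀(P₂/P₁).
10·log₁₀(3.6/1.7) = 10·log₁₀(2.118) = 3.26 dB.

3.26 dB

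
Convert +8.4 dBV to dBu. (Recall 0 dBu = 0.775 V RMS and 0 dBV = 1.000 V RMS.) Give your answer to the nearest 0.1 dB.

+10.6 dBu

The offset between the scales is 20·log₁₀(0.775/1.000) = −2.214 dB.
So dBu = +8.4 + 2.214 = +10.6 dBu.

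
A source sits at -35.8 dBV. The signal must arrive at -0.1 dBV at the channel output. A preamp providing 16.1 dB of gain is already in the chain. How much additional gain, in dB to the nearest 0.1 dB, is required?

19.6 dB

The required make-up gain is the shortfall in the dB sum.
G = -0.1 − (-35.8) − 16.1 = 19.6 dB.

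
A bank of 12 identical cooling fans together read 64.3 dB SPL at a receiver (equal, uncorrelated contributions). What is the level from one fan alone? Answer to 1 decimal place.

53.5 dB SPL

12 equal incoherent sources add 10·log₁₀(12) = 10.79 dB over one source.
L_one = 64.3 − 10.79 = 53.5 dB SPL.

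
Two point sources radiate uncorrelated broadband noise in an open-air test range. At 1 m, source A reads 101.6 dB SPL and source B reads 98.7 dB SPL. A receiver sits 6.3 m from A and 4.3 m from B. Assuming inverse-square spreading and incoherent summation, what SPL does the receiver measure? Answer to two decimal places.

88.84 dB SPL

At the listener: L_A = 101.6 − 20·log₁₀(6.3) = 85.613 dB; L_B = 98.7 − 20·log₁₀(4.3) = 86.031 dB.
Combined: 10·log₁₀(10^(85.613/10)+10^(86.031/10)) = 88.84 dB SPL.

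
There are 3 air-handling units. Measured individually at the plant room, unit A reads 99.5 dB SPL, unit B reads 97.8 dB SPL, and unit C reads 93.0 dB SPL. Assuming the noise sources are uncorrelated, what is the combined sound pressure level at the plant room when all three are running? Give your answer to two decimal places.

Incoherent sources sum as intensities:
L_total = 10·log₁₀(10^(99.5/10) + 10^(97.8/10) + 10^(93.0/10)) = 10·log₁₀(16933000000) = 102.29 dB SPL.

102.29 dB SPL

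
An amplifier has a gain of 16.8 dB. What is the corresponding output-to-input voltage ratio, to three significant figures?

6.92

Voltage ratio = 10^(dB/20).
10^(16.8/20) = 10^(0.8400) = 6.92.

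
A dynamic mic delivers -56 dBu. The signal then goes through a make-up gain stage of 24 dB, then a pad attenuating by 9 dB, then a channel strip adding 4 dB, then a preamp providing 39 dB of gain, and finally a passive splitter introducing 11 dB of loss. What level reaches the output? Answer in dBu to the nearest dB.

-9 dBu

Gain stages sum in dB:
-56 + 24 − 9 + 4 + 39 − 11 = -9 dBu.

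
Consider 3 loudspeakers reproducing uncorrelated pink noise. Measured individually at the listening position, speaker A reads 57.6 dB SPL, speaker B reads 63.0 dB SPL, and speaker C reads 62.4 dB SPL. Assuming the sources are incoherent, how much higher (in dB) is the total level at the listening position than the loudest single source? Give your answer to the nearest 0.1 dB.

3.3 dB

Add the sources as powers (linear), then convert back to dB:
L_total = 10·log₁₀(10^(57.6/10) + 10^(63.0/10) + 10^(62.4/10)) = 66.34 dB SPL.
Excess over the loudest (63.0 dB): 66.34 − 63.0 = 3.3 dB.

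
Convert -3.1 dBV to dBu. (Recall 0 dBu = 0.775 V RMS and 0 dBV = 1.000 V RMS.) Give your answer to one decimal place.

The offset between the scales is 20·log₁₀(0.775/1.000) = −2.214 dB.
So dBu = -3.1 + 2.214 = -0.9 dBu.

-0.9 dBu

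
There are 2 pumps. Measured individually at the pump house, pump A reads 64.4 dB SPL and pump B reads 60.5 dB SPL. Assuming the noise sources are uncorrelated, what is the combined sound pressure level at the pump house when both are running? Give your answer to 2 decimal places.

Add the sources as powers (linear), then convert back to dB:
L_total = 10·log₁₀(10^(64.4/10) + 10^(60.5/10)) = 10·log₁₀(3876000) = 65.88 dB SPL.

65.88 dB SPL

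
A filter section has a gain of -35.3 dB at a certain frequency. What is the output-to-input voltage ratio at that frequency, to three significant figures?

0.0172

Voltage ratio = 10^(dB/20).
10^(-35.3/20) = 10^(-1.765) = 0.0172.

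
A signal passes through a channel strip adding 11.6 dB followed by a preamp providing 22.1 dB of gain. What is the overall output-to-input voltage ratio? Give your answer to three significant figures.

Net gain = 11.6 + 22.1 = 33.7 dB.
Voltage ratio = 10^(33.7/20) = 48.4.

48.4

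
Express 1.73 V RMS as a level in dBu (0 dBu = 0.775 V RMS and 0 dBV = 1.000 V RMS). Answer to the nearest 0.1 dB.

dBu = 20·log₁₀(V / 0.775 V).
20·log₁₀(1.73/0.775) = +7.0 dBu.

+7.0 dBu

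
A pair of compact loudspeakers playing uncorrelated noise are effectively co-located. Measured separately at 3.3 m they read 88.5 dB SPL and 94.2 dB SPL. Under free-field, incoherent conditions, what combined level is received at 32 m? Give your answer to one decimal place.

Combined at 3.3 m: 10·log₁₀(10^(88.5/10)+10^(94.2/10)) = 95.24 dB SPL.
Then apply −20·log₁₀(32/3.3) = -19.73 dB → 75.5 dB SPL.

75.5 dB SPL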